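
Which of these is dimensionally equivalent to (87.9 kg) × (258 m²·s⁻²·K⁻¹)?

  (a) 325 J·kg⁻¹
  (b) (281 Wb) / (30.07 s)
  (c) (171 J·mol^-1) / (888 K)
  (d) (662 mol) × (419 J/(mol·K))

Reference: [kg] · [m²·s⁻²·K⁻¹] = kg·m²·s⁻²·K⁻¹.
Each option:
  (a) J·kg⁻¹ = N·m·kg⁻¹ = m²·s⁻²
  (b) [kg·m²·s⁻²·A⁻¹] / [s] = kg·m²·s⁻³·A⁻¹
  (c) [kg·m²·s⁻²·mol⁻¹] / [K] = kg·m²·s⁻²·K⁻¹·mol⁻¹
  (d) [mol] · [kg·m²·s⁻²·K⁻¹·mol⁻¹] = kg·m²·s⁻²·K⁻¹  ← same
Only (d) matches kg·m²·s⁻²·K⁻¹.

(d)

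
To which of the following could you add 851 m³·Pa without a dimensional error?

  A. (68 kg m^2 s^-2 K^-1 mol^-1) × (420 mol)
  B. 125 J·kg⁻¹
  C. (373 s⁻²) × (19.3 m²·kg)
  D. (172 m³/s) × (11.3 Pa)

Reference: Pa·m³ = N·m⁻²·m³ = kg·m²·s⁻².
Each option:
  A. [kg·m²·s⁻²·K⁻¹·mol⁻¹] · [mol] = kg·m²·s⁻²·K⁻¹
  B. J·kg⁻¹ = N·m·kg⁻¹ = m²·s⁻²
  C. [s⁻²] · [kg·m²] = kg·m²·s⁻²  ← same
  D. [m³·s⁻¹] · [kg·m⁻¹·s⁻²] = kg·m²·s⁻³
Only C. matches kg·m²·s⁻².

C.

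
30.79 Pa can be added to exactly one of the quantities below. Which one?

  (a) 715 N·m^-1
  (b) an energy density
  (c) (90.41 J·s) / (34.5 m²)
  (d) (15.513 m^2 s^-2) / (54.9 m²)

(b)

Reference: Pa = N·m⁻² = kg·m⁻¹·s⁻².
Each option:
  (a) N·m⁻¹ = kg·m·s⁻²·m⁻¹ = kg·s⁻²
  (b) [energy density] = kg·m⁻¹·s⁻²  ← same
  (c) [kg·m²·s⁻¹] / [m²] = kg·s⁻¹
  (d) [m²·s⁻²] / [m²] = s⁻²
Only (b) matches kg·m⁻¹·s⁻².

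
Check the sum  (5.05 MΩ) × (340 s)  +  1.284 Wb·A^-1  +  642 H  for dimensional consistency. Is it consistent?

Reduce each to base SI dimensions:
  (5.05 MΩ) × (340 s):  [kg·m²·s⁻³·A⁻²] · [s] = kg·m²·s⁻²·A⁻²
  1.284 Wb·A^-1:  Wb·A⁻¹ = V·s·A⁻¹ = kg·m²·s⁻²·A⁻²
  642 H:  H = V·s·A⁻¹ = kg·m²·s⁻²·A⁻²
Every term reduces to kg·m²·s⁻²·A⁻².

Yes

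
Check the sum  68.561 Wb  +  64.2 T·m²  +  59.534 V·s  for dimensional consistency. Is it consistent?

Expand each in SI base units:
  68.561 Wb:  Wb = V·s = kg·m²·s⁻²·A⁻¹
  64.2 T·m²:  T·m² = Wb·m⁻²·m² = kg·m²·s⁻²·A⁻¹
  59.534 V·s:  V·s = J·C⁻¹·s = kg·m²·s⁻²·A⁻¹
Every term reduces to kg·m²·s⁻²·A⁻¹.

Yes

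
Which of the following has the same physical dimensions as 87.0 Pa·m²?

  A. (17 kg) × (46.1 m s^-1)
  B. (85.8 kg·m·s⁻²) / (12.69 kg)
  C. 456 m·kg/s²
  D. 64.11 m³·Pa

Reference: Pa·m² = N·m⁻²·m² = kg·m·s⁻².
Each option:
  A. [kg] · [m·s⁻¹] = kg·m·s⁻¹
  B. [kg·m·s⁻²] / [kg] = m·s⁻²
  C. kg·m·s⁻²  ← same
  D. Pa·m³ = N·m⁻²·m³ = kg·m²·s⁻²
Only C. matches kg·m·s⁻².

C.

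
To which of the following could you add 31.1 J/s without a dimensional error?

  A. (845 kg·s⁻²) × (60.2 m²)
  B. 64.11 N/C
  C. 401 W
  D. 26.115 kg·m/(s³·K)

C.

Reference: J·s⁻¹ = N·m·s⁻¹ = kg·m²·s⁻³.
Each option:
  A. [kg·s⁻²] · [m²] = kg·m²·s⁻²
  B. N·C⁻¹ = kg·m·s⁻²·(s·A)⁻¹ = kg·m·s⁻³·A⁻¹
  C. W = J·s⁻¹ = kg·m²·s⁻³  ← same
  D. kg·m·s⁻³·K⁻¹
Only C. matches kg·m²·s⁻³.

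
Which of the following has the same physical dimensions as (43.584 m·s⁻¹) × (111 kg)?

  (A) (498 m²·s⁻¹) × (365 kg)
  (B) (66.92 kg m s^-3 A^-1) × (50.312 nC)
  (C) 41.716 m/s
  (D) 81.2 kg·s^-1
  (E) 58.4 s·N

Reference: [m·s⁻¹] · [kg] = kg·m·s⁻¹.
Each option:
  (A) [m²·s⁻¹] · [kg] = kg·m²·s⁻¹
  (B) [kg·m·s⁻³·A⁻¹] · [s·A] = kg·m·s⁻²
  (C) m·s⁻¹
  (D) kg·s⁻¹
  (E) N·s = kg·m·s⁻²·s = kg·m·s⁻¹  ← same
Only (E) matches kg·m·s⁻¹.

(E)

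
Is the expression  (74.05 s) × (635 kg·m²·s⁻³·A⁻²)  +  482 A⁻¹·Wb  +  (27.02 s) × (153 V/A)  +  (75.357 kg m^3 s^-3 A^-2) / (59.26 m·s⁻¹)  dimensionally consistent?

Yes

In SI base units:
  (74.05 s) × (635 kg·m²·s⁻³·A⁻²):  [s] · [kg·m²·s⁻³·A⁻²] = kg·m²·s⁻²·A⁻²
  482 A⁻¹·Wb:  Wb·A⁻¹ = V·s·A⁻¹ = kg·m²·s⁻²·A⁻²
  (27.02 s) × (153 V/A):  [s] · [kg·m²·s⁻³·A⁻²] = kg·m²·s⁻²·A⁻²
  (75.357 kg m^3 s^-3 A^-2) / (59.26 m·s⁻¹):  [kg·m³·s⁻³·A⁻²] / [m·s⁻¹] = kg·m²·s⁻²·A⁻²
Every term reduces to kg·m²·s⁻²·A⁻².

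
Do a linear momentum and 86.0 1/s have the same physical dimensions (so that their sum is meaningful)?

In SI base units:
  a linear momentum:  [linear momentum] = kg·m·s⁻¹
  86.0 1/s:  s⁻¹
kg·m·s⁻¹ ≠ s⁻¹, so they cannot be added.

No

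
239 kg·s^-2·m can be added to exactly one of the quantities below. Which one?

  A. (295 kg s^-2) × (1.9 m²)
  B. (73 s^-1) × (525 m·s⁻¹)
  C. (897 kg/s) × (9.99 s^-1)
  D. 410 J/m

D.

Reference: kg·m·s⁻².
Each option:
  A. [kg·s⁻²] · [m²] = kg·m²·s⁻²
  B. [s⁻¹] · [m·s⁻¹] = m·s⁻²
  C. [kg·s⁻¹] · [s⁻¹] = kg·s⁻²
  D. J·m⁻¹ = N·m·m⁻¹ = kg·m·s⁻²  ← same
Only D. matches kg·m·s⁻².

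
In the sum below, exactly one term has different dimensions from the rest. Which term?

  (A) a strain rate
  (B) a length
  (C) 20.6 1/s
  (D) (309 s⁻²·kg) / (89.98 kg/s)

(B)

Dimensions:
  (A) [strain rate] = s⁻¹
  (B) [length] = m
  (C) s⁻¹
  (D) [kg·s⁻²] / [kg·s⁻¹] = s⁻¹
All reduce to s⁻¹ except (B), which is m.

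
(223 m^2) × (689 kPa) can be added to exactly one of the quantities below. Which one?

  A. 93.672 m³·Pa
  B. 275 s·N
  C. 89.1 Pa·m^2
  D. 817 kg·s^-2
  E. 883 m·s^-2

Reference: [m²] · [kg·m⁻¹·s⁻²] = kg·m·s⁻².
Each option:
  A. Pa·m³ = N·m⁻²·m³ = kg·m²·s⁻²
  B. N·s = kg·m·s⁻²·s = kg·m·s⁻¹
  C. Pa·m² = N·m⁻²·m² = kg·m·s⁻²  ← same
  D. kg·s⁻²
  E. m·s⁻²
Only C. matches kg·m·s⁻².

C.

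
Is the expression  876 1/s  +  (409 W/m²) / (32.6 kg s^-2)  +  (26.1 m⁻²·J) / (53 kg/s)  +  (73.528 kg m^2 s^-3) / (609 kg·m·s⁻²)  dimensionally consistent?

Dimensions:
  876 1/s:  s⁻¹
  (409 W/m²) / (32.6 kg s^-2):  [kg·s⁻³] / [kg·s⁻²] = s⁻¹
  (26.1 m⁻²·J) / (53 kg/s):  [kg·s⁻²] / [kg·s⁻¹] = s⁻¹
  (73.528 kg m^2 s^-3) / (609 kg·m·s⁻²):  [kg·m²·s⁻³] / [kg·m·s⁻²] = m·s⁻¹
The terms do not share a single dimension (m·s⁻¹ vs s⁻¹).

No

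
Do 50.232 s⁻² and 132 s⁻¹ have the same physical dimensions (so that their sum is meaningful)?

No

Expand each in SI base units:
  50.232 s⁻²:  s⁻²
  132 s⁻¹:  s⁻¹
s⁻² ≠ s⁻¹, so they cannot be added.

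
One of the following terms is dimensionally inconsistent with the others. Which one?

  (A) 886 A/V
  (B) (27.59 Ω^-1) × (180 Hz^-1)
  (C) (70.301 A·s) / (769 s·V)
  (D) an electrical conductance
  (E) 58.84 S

(B)

Reduce each to base SI dimensions:
  (A) A·V⁻¹ = A·(J·C⁻¹)⁻¹ = kg⁻¹·m⁻²·s³·A²
  (B) [kg⁻¹·m⁻²·s³·A²] · [s] = kg⁻¹·m⁻²·s⁴·A²
  (C) [s·A] / [kg·m²·s⁻²·A⁻¹] = kg⁻¹·m⁻²·s³·A²
  (D) [electrical conductance] = kg⁻¹·m⁻²·s³·A²
  (E) S = Ω⁻¹ = kg⁻¹·m⁻²·s³·A²
All reduce to kg⁻¹·m⁻²·s³·A² except (B), which is kg⁻¹·m⁻²·s⁴·A².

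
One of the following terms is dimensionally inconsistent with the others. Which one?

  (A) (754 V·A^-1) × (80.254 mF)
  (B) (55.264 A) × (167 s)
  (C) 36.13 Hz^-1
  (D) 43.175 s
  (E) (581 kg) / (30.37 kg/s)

(B)

Reduce each to base SI dimensions:
  (A) [kg·m²·s⁻³·A⁻²] · [kg⁻¹·m⁻²·s⁴·A²] = s
  (B) [A] · [s] = s·A
  (C) Hz⁻¹ = (s⁻¹)⁻¹ = s
  (D) s
  (E) [kg] / [kg·s⁻¹] = s
All reduce to s except (B), which is s·A.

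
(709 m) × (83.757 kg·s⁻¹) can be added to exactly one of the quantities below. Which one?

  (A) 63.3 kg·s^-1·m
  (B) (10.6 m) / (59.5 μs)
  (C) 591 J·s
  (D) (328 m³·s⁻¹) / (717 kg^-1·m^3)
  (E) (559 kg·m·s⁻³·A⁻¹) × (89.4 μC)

(A)

Reference: [m] · [kg·s⁻¹] = kg·m·s⁻¹.
Each option:
  (A) kg·m·s⁻¹  ← same
  (B) [m] / [s] = m·s⁻¹
  (C) J·s = N·m·s = kg·m²·s⁻¹
  (D) [m³·s⁻¹] / [kg⁻¹·m³] = kg·s⁻¹
  (E) [kg·m·s⁻³·A⁻¹] · [s·A] = kg·m·s⁻²
Only (A) matches kg·m·s⁻¹.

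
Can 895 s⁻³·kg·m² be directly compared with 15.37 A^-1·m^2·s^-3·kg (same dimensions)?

Expand each in SI base units:
  895 s⁻³·kg·m²:  kg·m²·s⁻³
  15.37 A^-1·m^2·s^-3·kg:  kg·m²·s⁻³·A⁻¹
kg·m²·s⁻³ ≠ kg·m²·s⁻³·A⁻¹, so they cannot be added.

No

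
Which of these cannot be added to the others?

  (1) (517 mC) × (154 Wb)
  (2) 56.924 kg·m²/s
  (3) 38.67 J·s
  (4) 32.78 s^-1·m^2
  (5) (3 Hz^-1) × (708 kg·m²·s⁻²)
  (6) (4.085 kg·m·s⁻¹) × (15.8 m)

Expand each in SI base units:
  (1) [s·A] · [kg·m²·s⁻²·A⁻¹] = kg·m²·s⁻¹
  (2) kg·m²·s⁻¹
  (3) J·s = N·m·s = kg·m²·s⁻¹
  (4) m²·s⁻¹
  (5) [s] · [kg·m²·s⁻²] = kg·m²·s⁻¹
  (6) [kg·m·s⁻¹] · [m] = kg·m²·s⁻¹
All reduce to kg·m²·s⁻¹ except (4), which is m²·s⁻¹.

(4)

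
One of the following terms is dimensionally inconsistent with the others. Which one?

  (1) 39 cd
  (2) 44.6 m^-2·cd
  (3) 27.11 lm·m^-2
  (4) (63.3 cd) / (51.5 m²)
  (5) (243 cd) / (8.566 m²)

(1)

Work out the base dimensions of each:
  (1) cd
  (2) cd·m⁻² = m⁻²·cd
  (3) lm·m⁻² = cd·m⁻² = m⁻²·cd
  (4) [cd] / [m²] = m⁻²·cd
  (5) [cd] / [m²] = m⁻²·cd
All reduce to m⁻²·cd except (1), which is cd.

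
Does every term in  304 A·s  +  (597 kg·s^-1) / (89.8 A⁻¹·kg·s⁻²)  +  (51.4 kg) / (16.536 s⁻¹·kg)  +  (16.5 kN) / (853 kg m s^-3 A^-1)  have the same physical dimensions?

No

Dimensions:
  304 A·s:  A·s = s·A
  (597 kg·s^-1) / (89.8 A⁻¹·kg·s⁻²):  [kg·s⁻¹] / [kg·s⁻²·A⁻¹] = s·A
  (51.4 kg) / (16.536 s⁻¹·kg):  [kg] / [kg·s⁻¹] = s
  (16.5 kN) / (853 kg m s^-3 A^-1):  [kg·m·s⁻²] / [kg·m·s⁻³·A⁻¹] = s·A
The terms do not share a single dimension (s vs s·A).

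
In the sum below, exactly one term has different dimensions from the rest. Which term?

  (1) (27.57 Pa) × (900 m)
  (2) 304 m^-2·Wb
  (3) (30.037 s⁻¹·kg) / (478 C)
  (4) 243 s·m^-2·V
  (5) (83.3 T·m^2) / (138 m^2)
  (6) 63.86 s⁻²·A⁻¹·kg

(1)

Reduce each to base SI dimensions:
  (1) [kg·m⁻¹·s⁻²] · [m] = kg·s⁻²
  (2) Wb·m⁻² = V·s·m⁻² = kg·s⁻²·A⁻¹
  (3) [kg·s⁻¹] / [s·A] = kg·s⁻²·A⁻¹
  (4) V·s·m⁻² = J·C⁻¹·s·m⁻² = kg·s⁻²·A⁻¹
  (5) [kg·m²·s⁻²·A⁻¹] / [m²] = kg·s⁻²·A⁻¹
  (6) kg·s⁻²·A⁻¹
All reduce to kg·s⁻²·A⁻¹ except (1), which is kg·s⁻².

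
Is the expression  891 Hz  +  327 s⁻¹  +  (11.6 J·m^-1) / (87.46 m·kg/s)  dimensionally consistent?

Yes

Expand each in SI base units:
  891 Hz:  Hz = s⁻¹
  327 s⁻¹:  s⁻¹
  (11.6 J·m^-1) / (87.46 m·kg/s):  [kg·m·s⁻²] / [kg·m·s⁻¹] = s⁻¹
Every term reduces to s⁻¹.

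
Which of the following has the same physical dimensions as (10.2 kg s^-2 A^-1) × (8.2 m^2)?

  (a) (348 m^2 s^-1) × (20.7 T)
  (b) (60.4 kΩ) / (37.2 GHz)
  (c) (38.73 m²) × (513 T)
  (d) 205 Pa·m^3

Reference: [kg·s⁻²·A⁻¹] · [m²] = kg·m²·s⁻²·A⁻¹.
Each option:
  (a) [m²·s⁻¹] · [kg·s⁻²·A⁻¹] = kg·m²·s⁻³·A⁻¹
  (b) [kg·m²·s⁻³·A⁻²] / [s⁻¹] = kg·m²·s⁻²·A⁻²
  (c) [m²] · [kg·s⁻²·A⁻¹] = kg·m²·s⁻²·A⁻¹  ← same
  (d) Pa·m³ = N·m⁻²·m³ = kg·m²·s⁻²
Only (c) matches kg·m²·s⁻²·A⁻¹.

(c)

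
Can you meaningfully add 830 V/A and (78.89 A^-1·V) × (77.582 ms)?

No

Reduce each to base SI dimensions:
  830 V/A:  V·A⁻¹ = J·C⁻¹·A⁻¹ = kg·m²·s⁻³·A⁻²
  (78.89 A^-1·V) × (77.582 ms):  [kg·m²·s⁻³·A⁻²] · [s] = kg·m²·s⁻²·A⁻²
kg·m²·s⁻³·A⁻² ≠ kg·m²·s⁻²·A⁻², so they cannot be added.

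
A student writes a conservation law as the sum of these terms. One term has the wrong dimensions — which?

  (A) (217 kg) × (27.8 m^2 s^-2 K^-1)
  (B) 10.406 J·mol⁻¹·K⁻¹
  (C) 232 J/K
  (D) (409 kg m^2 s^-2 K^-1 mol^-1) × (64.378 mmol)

Dimensions:
  (A) [kg] · [m²·s⁻²·K⁻¹] = kg·m²·s⁻²·K⁻¹
  (B) J·mol⁻¹·K⁻¹ = N·m·mol⁻¹·K⁻¹ = kg·m²·s⁻²·K⁻¹·mol⁻¹
  (C) J·K⁻¹ = N·m·K⁻¹ = kg·m²·s⁻²·K⁻¹
  (D) [kg·m²·s⁻²·K⁻¹·mol⁻¹] · [mol] = kg·m²·s⁻²·K⁻¹
All reduce to kg·m²·s⁻²·K⁻¹ except (B), which is kg·m²·s⁻²·K⁻¹·mol⁻¹.

(B)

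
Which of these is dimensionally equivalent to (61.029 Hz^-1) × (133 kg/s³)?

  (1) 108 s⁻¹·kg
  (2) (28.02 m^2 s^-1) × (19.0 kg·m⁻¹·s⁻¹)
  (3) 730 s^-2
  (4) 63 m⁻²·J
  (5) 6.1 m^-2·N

Reference: [s] · [kg·s⁻³] = kg·s⁻².
Each option:
  (1) kg·s⁻¹
  (2) [m²·s⁻¹] · [kg·m⁻¹·s⁻¹] = kg·m·s⁻²
  (3) s⁻²
  (4) J·m⁻² = N·m·m⁻² = kg·s⁻²  ← same
  (5) N·m⁻² = kg·m·s⁻²·m⁻² = kg·m⁻¹·s⁻²
Only (4) matches kg·s⁻².

(4)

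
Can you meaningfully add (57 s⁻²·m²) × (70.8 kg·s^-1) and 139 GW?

Yes

In SI base units:
  (57 s⁻²·m²) × (70.8 kg·s^-1):  [m²·s⁻²] · [kg·s⁻¹] = kg·m²·s⁻³
  139 GW:  W = J·s⁻¹ = kg·m²·s⁻³
Both are kg·m²·s⁻³, so they have the same dimensions and can be added.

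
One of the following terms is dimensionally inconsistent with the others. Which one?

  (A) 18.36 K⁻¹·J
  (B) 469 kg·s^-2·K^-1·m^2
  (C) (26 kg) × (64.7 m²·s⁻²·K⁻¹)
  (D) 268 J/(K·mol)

Work out the base dimensions of each:
  (A) J·K⁻¹ = N·m·K⁻¹ = kg·m²·s⁻²·K⁻¹
  (B) kg·m²·s⁻²·K⁻¹
  (C) [kg] · [m²·s⁻²·K⁻¹] = kg·m²·s⁻²·K⁻¹
  (D) J·mol⁻¹·K⁻¹ = N·m·mol⁻¹·K⁻¹ = kg·m²·s⁻²·K⁻¹·mol⁻¹
All reduce to kg·m²·s⁻²·K⁻¹ except (D), which is kg·m²·s⁻²·K⁻¹·mol⁻¹.

(D)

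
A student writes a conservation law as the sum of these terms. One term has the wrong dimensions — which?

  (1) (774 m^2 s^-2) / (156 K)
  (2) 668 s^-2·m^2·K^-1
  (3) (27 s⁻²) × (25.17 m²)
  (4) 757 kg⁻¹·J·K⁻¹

(3)

Reduce each to base SI dimensions:
  (1) [m²·s⁻²] / [K] = m²·s⁻²·K⁻¹
  (2) m²·s⁻²·K⁻¹
  (3) [s⁻²] · [m²] = m²·s⁻²
  (4) J·kg⁻¹·K⁻¹ = N·m·kg⁻¹·K⁻¹ = m²·s⁻²·K⁻¹
All reduce to m²·s⁻²·K⁻¹ except (3), which is m²·s⁻².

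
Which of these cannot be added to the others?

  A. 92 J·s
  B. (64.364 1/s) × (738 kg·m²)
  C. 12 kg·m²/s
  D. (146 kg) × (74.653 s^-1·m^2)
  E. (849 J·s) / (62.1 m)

Work out the base dimensions of each:
  A. J·s = N·m·s = kg·m²·s⁻¹
  B. [s⁻¹] · [kg·m²] = kg·m²·s⁻¹
  C. kg·m²·s⁻¹
  D. [kg] · [m²·s⁻¹] = kg·m²·s⁻¹
  E. [kg·m²·s⁻¹] / [m] = kg·m·s⁻¹
All reduce to kg·m²·s⁻¹ except E., which is kg·m·s⁻¹.

E.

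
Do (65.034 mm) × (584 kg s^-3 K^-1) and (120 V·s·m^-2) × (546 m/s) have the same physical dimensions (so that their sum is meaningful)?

Expand each in SI base units:
  (65.034 mm) × (584 kg s^-3 K^-1):  [m] · [kg·s⁻³·K⁻¹] = kg·m·s⁻³·K⁻¹
  (120 V·s·m^-2) × (546 m/s):  [kg·s⁻²·A⁻¹] · [m·s⁻¹] = kg·m·s⁻³·A⁻¹
kg·m·s⁻³·K⁻¹ ≠ kg·m·s⁻³·A⁻¹, so they cannot be added.

No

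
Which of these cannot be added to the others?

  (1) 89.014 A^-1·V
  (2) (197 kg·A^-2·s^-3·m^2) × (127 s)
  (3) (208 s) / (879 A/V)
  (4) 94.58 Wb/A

(1)

In SI base units:
  (1) V·A⁻¹ = J·C⁻¹·A⁻¹ = kg·m²·s⁻³·A⁻²
  (2) [kg·m²·s⁻³·A⁻²] · [s] = kg·m²·s⁻²·A⁻²
  (3) [s] / [kg⁻¹·m⁻²·s³·A²] = kg·m²·s⁻²·A⁻²
  (4) Wb·A⁻¹ = V·s·A⁻¹ = kg·m²·s⁻²·A⁻²
All reduce to kg·m²·s⁻²·A⁻² except (1), which is kg·m²·s⁻³·A⁻².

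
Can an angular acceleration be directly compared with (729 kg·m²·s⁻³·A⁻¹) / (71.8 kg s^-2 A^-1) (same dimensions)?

No

Dimensions:
  an angular acceleration:  [angular acceleration] = s⁻²
  (729 kg·m²·s⁻³·A⁻¹) / (71.8 kg s^-2 A^-1):  [kg·m²·s⁻³·A⁻¹] / [kg·s⁻²·A⁻¹] = m²·s⁻¹
s⁻² ≠ m²·s⁻¹, so they cannot be added.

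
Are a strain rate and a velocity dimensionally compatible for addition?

Dimensions:
  a strain rate:  [strain rate] = s⁻¹
  a velocity:  [velocity] = m·s⁻¹
s⁻¹ ≠ m·s⁻¹, so they cannot be added.

No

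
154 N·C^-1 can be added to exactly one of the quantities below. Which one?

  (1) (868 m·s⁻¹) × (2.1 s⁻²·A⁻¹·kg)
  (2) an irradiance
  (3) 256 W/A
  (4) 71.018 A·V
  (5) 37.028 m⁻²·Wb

Reference: N·C⁻¹ = kg·m·s⁻²·(s·A)⁻¹ = kg·m·s⁻³·A⁻¹.
Each option:
  (1) [m·s⁻¹] · [kg·s⁻²·A⁻¹] = kg·m·s⁻³·A⁻¹  ← same
  (2) [irradiance] = kg·s⁻³
  (3) W·A⁻¹ = J·s⁻¹·A⁻¹ = kg·m²·s⁻³·A⁻¹
  (4) V·A = J·C⁻¹·A = kg·m²·s⁻³
  (5) Wb·m⁻² = V·s·m⁻² = kg·s⁻²·A⁻¹
Only (1) matches kg·m·s⁻³·A⁻¹.

(1)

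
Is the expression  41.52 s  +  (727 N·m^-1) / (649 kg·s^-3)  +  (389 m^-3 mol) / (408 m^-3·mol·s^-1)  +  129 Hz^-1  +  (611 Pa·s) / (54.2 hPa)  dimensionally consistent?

Work out the base dimensions of each:
  41.52 s:  s
  (727 N·m^-1) / (649 kg·s^-3):  [kg·s⁻²] / [kg·s⁻³] = s
  (389 m^-3 mol) / (408 m^-3·mol·s^-1):  [m⁻³·mol] / [m⁻³·s⁻¹·mol] = s
  129 Hz^-1:  Hz⁻¹ = (s⁻¹)⁻¹ = s
  (611 Pa·s) / (54.2 hPa):  [kg·m⁻¹·s⁻¹] / [kg·m⁻¹·s⁻²] = s
Every term reduces to s.

Yes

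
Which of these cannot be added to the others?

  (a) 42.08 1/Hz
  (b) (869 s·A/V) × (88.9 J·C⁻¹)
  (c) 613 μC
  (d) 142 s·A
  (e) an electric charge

(a)

Dimensions:
  (a) Hz⁻¹ = (s⁻¹)⁻¹ = s
  (b) [kg⁻¹·m⁻²·s⁴·A²] · [kg·m²·s⁻³·A⁻¹] = s·A
  (c) C = s·A
  (d) A·s = s·A
  (e) [electric charge] = s·A
All reduce to s·A except (a), which is s.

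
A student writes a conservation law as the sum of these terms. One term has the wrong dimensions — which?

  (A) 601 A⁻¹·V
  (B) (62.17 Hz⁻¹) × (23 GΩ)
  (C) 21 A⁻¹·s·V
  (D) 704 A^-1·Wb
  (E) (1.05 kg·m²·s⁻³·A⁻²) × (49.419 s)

(A)

In SI base units:
  (A) V·A⁻¹ = J·C⁻¹·A⁻¹ = kg·m²·s⁻³·A⁻²
  (B) [s] · [kg·m²·s⁻³·A⁻²] = kg·m²·s⁻²·A⁻²
  (C) V·s·A⁻¹ = J·C⁻¹·s·A⁻¹ = kg·m²·s⁻²·A⁻²
  (D) Wb·A⁻¹ = V·s·A⁻¹ = kg·m²·s⁻²·A⁻²
  (E) [kg·m²·s⁻³·A⁻²] · [s] = kg·m²·s⁻²·A⁻²
All reduce to kg·m²·s⁻²·A⁻² except (A), which is kg·m²·s⁻³·A⁻².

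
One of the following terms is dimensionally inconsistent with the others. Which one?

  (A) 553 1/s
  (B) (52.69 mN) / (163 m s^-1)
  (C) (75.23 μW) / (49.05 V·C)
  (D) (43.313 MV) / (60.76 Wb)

Reduce each to base SI dimensions:
  (A) s⁻¹
  (B) [kg·m·s⁻²] / [m·s⁻¹] = kg·s⁻¹
  (C) [kg·m²·s⁻³] / [kg·m²·s⁻²] = s⁻¹
  (D) [kg·m²·s⁻³·A⁻¹] / [kg·m²·s⁻²·A⁻¹] = s⁻¹
All reduce to s⁻¹ except (B), which is kg·s⁻¹.

(B)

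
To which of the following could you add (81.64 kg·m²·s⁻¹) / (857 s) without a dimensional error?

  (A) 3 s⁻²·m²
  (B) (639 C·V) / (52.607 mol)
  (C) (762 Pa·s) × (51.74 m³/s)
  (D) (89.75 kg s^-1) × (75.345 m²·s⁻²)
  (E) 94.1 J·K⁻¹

(C)

Reference: [kg·m²·s⁻¹] / [s] = kg·m²·s⁻².
Each option:
  (A) m²·s⁻²
  (B) [kg·m²·s⁻²] / [mol] = kg·m²·s⁻²·mol⁻¹
  (C) [kg·m⁻¹·s⁻¹] · [m³·s⁻¹] = kg·m²·s⁻²  ← same
  (D) [kg·s⁻¹] · [m²·s⁻²] = kg·m²·s⁻³
  (E) J·K⁻¹ = N·m·K⁻¹ = kg·m²·s⁻²·K⁻¹
Only (C) matches kg·m²·s⁻².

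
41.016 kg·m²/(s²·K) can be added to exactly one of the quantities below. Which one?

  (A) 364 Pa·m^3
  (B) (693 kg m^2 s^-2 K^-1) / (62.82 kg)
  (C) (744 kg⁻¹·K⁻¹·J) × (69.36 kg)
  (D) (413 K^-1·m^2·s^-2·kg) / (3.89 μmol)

(C)

Reference: kg·m²·s⁻²·K⁻¹.
Each option:
  (A) Pa·m³ = N·m⁻²·m³ = kg·m²·s⁻²
  (B) [kg·m²·s⁻²·K⁻¹] / [kg] = m²·s⁻²·K⁻¹
  (C) [m²·s⁻²·K⁻¹] · [kg] = kg·m²·s⁻²·K⁻¹  ← same
  (D) [kg·m²·s⁻²·K⁻¹] / [mol] = kg·m²·s⁻²·K⁻¹·mol⁻¹
Only (C) matches kg·m²·s⁻²·K⁻¹.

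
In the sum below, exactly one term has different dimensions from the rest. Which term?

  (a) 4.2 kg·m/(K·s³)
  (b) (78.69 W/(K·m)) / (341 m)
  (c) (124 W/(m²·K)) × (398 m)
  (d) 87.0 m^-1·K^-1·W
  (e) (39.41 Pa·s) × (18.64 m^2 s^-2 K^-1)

(b)

In SI base units:
  (a) kg·m·s⁻³·K⁻¹
  (b) [kg·m·s⁻³·K⁻¹] / [m] = kg·s⁻³·K⁻¹
  (c) [kg·s⁻³·K⁻¹] · [m] = kg·m·s⁻³·K⁻¹
  (d) W·m⁻¹·K⁻¹ = J·s⁻¹·m⁻¹·K⁻¹ = kg·m·s⁻³·K⁻¹
  (e) [kg·m⁻¹·s⁻¹] · [m²·s⁻²·K⁻¹] = kg·m·s⁻³·K⁻¹
All reduce to kg·m·s⁻³·K⁻¹ except (b), which is kg·s⁻³·K⁻¹.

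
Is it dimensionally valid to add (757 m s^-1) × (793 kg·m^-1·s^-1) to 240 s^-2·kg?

Reduce each to base SI dimensions:
  (757 m s^-1) × (793 kg·m^-1·s^-1):  [m·s⁻¹] · [kg·m⁻¹·s⁻¹] = kg·s⁻²
  240 s^-2·kg:  kg·s⁻²
Both are kg·s⁻², so they have the same dimensions and can be added.

Yes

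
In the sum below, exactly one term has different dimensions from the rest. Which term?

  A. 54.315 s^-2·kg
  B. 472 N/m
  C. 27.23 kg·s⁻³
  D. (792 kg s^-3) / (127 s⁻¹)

Reduce each to base SI dimensions:
  A. kg·s⁻²
  B. N·m⁻¹ = kg·m·s⁻²·m⁻¹ = kg·s⁻²
  C. kg·s⁻³
  D. [kg·s⁻³] / [s⁻¹] = kg·s⁻²
All reduce to kg·s⁻² except C., which is kg·s⁻³.

C.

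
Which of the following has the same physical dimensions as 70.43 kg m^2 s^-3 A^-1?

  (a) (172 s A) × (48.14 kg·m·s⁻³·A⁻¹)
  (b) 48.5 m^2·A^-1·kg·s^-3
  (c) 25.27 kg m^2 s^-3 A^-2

Reference: kg·m²·s⁻³·A⁻¹.
Each option:
  (a) [s·A] · [kg·m·s⁻³·A⁻¹] = kg·m·s⁻²
  (b) kg·m²·s⁻³·A⁻¹  ← same
  (c) kg·m²·s⁻³·A⁻²
Only (b) matches kg·m²·s⁻³·A⁻¹.

(b)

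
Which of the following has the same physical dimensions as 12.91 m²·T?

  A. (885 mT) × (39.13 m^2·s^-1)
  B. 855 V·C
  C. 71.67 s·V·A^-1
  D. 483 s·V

D.

Reference: T·m² = Wb·m⁻²·m² = kg·m²·s⁻²·A⁻¹.
Each option:
  A. [kg·s⁻²·A⁻¹] · [m²·s⁻¹] = kg·m²·s⁻³·A⁻¹
  B. C·V = s·A·J·C⁻¹ = kg·m²·s⁻²
  C. V·s·A⁻¹ = J·C⁻¹·s·A⁻¹ = kg·m²·s⁻²·A⁻²
  D. V·s = J·C⁻¹·s = kg·m²·s⁻²·A⁻¹  ← same
Only D. matches kg·m²·s⁻²·A⁻¹.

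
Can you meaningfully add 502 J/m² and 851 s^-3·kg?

Reduce each to base SI dimensions:
  502 J/m²:  J·m⁻² = N·m·m⁻² = kg·s⁻²
  851 s^-3·kg:  kg·s⁻³
kg·s⁻² ≠ kg·s⁻³, so they cannot be added.

No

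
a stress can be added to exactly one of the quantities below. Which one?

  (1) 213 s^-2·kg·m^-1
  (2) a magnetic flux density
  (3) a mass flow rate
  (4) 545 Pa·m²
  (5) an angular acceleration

Reference: [stress] = kg·m⁻¹·s⁻².
Each option:
  (1) kg·m⁻¹·s⁻²  ← same
  (2) [magnetic flux density] = kg·s⁻²·A⁻¹
  (3) [mass flow rate] = kg·s⁻¹
  (4) Pa·m² = N·m⁻²·m² = kg·m·s⁻²
  (5) [angular acceleration] = s⁻²
Only (1) matches kg·m⁻¹·s⁻².

(1)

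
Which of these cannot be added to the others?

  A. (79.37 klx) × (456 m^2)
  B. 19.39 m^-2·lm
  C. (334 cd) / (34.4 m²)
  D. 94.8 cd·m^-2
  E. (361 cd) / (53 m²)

A.

In SI base units:
  A. [m⁻²·cd] · [m²] = cd
  B. lm·m⁻² = cd·m⁻² = m⁻²·cd
  C. [cd] / [m²] = m⁻²·cd
  D. cd·m⁻² = m⁻²·cd
  E. [cd] / [m²] = m⁻²·cd
All reduce to m⁻²·cd except A., which is cd.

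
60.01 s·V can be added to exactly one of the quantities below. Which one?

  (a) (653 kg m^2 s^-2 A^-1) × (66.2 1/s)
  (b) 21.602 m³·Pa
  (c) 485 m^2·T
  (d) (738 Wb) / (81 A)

(c)

Reference: V·s = J·C⁻¹·s = kg·m²·s⁻²·A⁻¹.
Each option:
  (a) [kg·m²·s⁻²·A⁻¹] · [s⁻¹] = kg·m²·s⁻³·A⁻¹
  (b) Pa·m³ = N·m⁻²·m³ = kg·m²·s⁻²
  (c) T·m² = Wb·m⁻²·m² = kg·m²·s⁻²·A⁻¹  ← same
  (d) [kg·m²·s⁻²·A⁻¹] / [A] = kg·m²·s⁻²·A⁻²
Only (c) matches kg·m²·s⁻²·A⁻¹.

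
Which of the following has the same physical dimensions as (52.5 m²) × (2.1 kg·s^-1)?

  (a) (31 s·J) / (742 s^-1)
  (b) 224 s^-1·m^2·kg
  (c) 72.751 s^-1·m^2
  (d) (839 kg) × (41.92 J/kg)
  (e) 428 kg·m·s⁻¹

Reference: [m²] · [kg·s⁻¹] = kg·m²·s⁻¹.
Each option:
  (a) [kg·m²·s⁻¹] / [s⁻¹] = kg·m²
  (b) kg·m²·s⁻¹  ← same
  (c) m²·s⁻¹
  (d) [kg] · [m²·s⁻²] = kg·m²·s⁻²
  (e) kg·m·s⁻¹
Only (b) matches kg·m²·s⁻¹.

(b)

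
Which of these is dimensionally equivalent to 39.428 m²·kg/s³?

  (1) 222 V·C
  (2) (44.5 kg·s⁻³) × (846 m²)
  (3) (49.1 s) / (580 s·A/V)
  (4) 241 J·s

Reference: kg·m²·s⁻³.
Each option:
  (1) C·V = s·A·J·C⁻¹ = kg·m²·s⁻²
  (2) [kg·s⁻³] · [m²] = kg·m²·s⁻³  ← same
  (3) [s] / [kg⁻¹·m⁻²·s⁴·A²] = kg·m²·s⁻³·A⁻²
  (4) J·s = N·m·s = kg·m²·s⁻¹
Only (2) matches kg·m²·s⁻³.

(2)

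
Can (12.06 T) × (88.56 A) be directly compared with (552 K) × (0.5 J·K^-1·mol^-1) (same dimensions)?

No

Expand each in SI base units:
  (12.06 T) × (88.56 A):  [kg·s⁻²·A⁻¹] · [A] = kg·s⁻²
  (552 K) × (0.5 J·K^-1·mol^-1):  [K] · [kg·m²·s⁻²·K⁻¹·mol⁻¹] = kg·m²·s⁻²·mol⁻¹
kg·s⁻² ≠ kg·m²·s⁻²·mol⁻¹, so they cannot be added.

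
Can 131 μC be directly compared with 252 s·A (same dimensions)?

Yes

Work out the base dimensions of each:
  131 μC:  C = s·A
  252 s·A:  A·s = s·A
Both are s·A, so they have the same dimensions and can be added.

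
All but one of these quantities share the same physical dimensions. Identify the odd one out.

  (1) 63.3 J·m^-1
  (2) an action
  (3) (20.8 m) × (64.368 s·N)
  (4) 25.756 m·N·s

(1)

Dimensions:
  (1) J·m⁻¹ = N·m·m⁻¹ = kg·m·s⁻²
  (2) [action] = kg·m²·s⁻¹
  (3) [m] · [kg·m·s⁻¹] = kg·m²·s⁻¹
  (4) N·m·s = kg·m·s⁻²·m·s = kg·m²·s⁻¹
All reduce to kg·m²·s⁻¹ except (1), which is kg·m·s⁻².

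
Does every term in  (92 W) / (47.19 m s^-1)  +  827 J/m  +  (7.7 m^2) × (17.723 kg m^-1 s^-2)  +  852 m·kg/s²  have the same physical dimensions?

Yes

Reduce each to base SI dimensions:
  (92 W) / (47.19 m s^-1):  [kg·m²·s⁻³] / [m·s⁻¹] = kg·m·s⁻²
  827 J/m:  J·m⁻¹ = N·m·m⁻¹ = kg·m·s⁻²
  (7.7 m^2) × (17.723 kg m^-1 s^-2):  [m²] · [kg·m⁻¹·s⁻²] = kg·m·s⁻²
  852 m·kg/s²:  kg·m·s⁻²
Every term reduces to kg·m·s⁻².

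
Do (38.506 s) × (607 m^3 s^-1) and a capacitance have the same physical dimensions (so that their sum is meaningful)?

In SI base units:
  (38.506 s) × (607 m^3 s^-1):  [s] · [m³·s⁻¹] = m³
  a capacitance:  [capacitance] = kg⁻¹·m⁻²·s⁴·A²
m³ ≠ kg⁻¹·m⁻²·s⁴·A², so they cannot be added.

No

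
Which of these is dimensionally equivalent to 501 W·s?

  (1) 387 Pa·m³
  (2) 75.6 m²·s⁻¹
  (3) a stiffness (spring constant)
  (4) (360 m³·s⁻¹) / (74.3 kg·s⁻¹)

Reference: W·s = J·s⁻¹·s = kg·m²·s⁻².
Each option:
  (1) Pa·m³ = N·m⁻²·m³ = kg·m²·s⁻²  ← same
  (2) m²·s⁻¹
  (3) [stiffness (spring constant)] = kg·s⁻²
  (4) [m³·s⁻¹] / [kg·s⁻¹] = kg⁻¹·m³
Only (1) matches kg·m²·s⁻².

(1)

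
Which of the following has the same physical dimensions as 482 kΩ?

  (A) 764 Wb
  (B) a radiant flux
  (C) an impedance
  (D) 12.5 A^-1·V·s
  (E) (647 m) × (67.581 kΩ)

(C)

Reference: Ω = V·A⁻¹ = kg·m²·s⁻³·A⁻².
Each option:
  (A) Wb = V·s = kg·m²·s⁻²·A⁻¹
  (B) [radiant flux] = kg·m²·s⁻³
  (C) [impedance] = kg·m²·s⁻³·A⁻²  ← same
  (D) V·s·A⁻¹ = J·C⁻¹·s·A⁻¹ = kg·m²·s⁻²·A⁻²
  (E) [m] · [kg·m²·s⁻³·A⁻²] = kg·m³·s⁻³·A⁻²
Only (C) matches kg·m²·s⁻³·A⁻².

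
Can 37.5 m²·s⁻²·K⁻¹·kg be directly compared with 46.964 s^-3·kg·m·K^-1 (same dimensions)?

Work out the base dimensions of each:
  37.5 m²·s⁻²·K⁻¹·kg:  kg·m²·s⁻²·K⁻¹
  46.964 s^-3·kg·m·K^-1:  kg·m·s⁻³·K⁻¹
kg·m²·s⁻²·K⁻¹ ≠ kg·m·s⁻³·K⁻¹, so they cannot be added.

No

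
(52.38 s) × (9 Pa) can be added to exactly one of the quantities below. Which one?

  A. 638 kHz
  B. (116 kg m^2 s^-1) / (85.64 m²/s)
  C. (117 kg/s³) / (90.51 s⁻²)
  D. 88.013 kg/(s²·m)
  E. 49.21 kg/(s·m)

Reference: [s] · [kg·m⁻¹·s⁻²] = kg·m⁻¹·s⁻¹.
Each option:
  A. Hz = s⁻¹
  B. [kg·m²·s⁻¹] / [m²·s⁻¹] = kg
  C. [kg·s⁻³] / [s⁻²] = kg·s⁻¹
  D. kg·m⁻¹·s⁻²
  E. kg·m⁻¹·s⁻¹  ← same
Only E. matches kg·m⁻¹·s⁻¹.

E.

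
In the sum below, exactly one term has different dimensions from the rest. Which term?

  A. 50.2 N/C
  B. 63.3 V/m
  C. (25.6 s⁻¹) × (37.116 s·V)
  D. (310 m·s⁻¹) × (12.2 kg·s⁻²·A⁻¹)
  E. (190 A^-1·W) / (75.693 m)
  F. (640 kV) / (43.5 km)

Reduce each to base SI dimensions:
  A. N·C⁻¹ = kg·m·s⁻²·(s·A)⁻¹ = kg·m·s⁻³·A⁻¹
  B. V·m⁻¹ = J·C⁻¹·m⁻¹ = kg·m·s⁻³·A⁻¹
  C. [s⁻¹] · [kg·m²·s⁻²·A⁻¹] = kg·m²·s⁻³·A⁻¹
  D. [m·s⁻¹] · [kg·s⁻²·A⁻¹] = kg·m·s⁻³·A⁻¹
  E. [kg·m²·s⁻³·A⁻¹] / [m] = kg·m·s⁻³·A⁻¹
  F. [kg·m²·s⁻³·A⁻¹] / [m] = kg·m·s⁻³·A⁻¹
All reduce to kg·m·s⁻³·A⁻¹ except C., which is kg·m²·s⁻³·A⁻¹.

C.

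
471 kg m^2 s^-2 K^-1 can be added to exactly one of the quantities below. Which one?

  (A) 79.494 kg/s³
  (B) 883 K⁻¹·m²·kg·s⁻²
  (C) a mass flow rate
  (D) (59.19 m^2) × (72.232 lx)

(B)

Reference: kg·m²·s⁻²·K⁻¹.
Each option:
  (A) kg·s⁻³
  (B) kg·m²·s⁻²·K⁻¹  ← same
  (C) [mass flow rate] = kg·s⁻¹
  (D) [m²] · [m⁻²·cd] = cd
Only (B) matches kg·m²·s⁻²·K⁻¹.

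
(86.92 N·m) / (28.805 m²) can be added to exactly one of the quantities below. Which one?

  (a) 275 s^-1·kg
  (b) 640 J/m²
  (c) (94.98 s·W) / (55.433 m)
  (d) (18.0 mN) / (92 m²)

Reference: [kg·m²·s⁻²] / [m²] = kg·s⁻².
Each option:
  (a) kg·s⁻¹
  (b) J·m⁻² = N·m·m⁻² = kg·s⁻²  ← same
  (c) [kg·m²·s⁻²] / [m] = kg·m·s⁻²
  (d) [kg·m·s⁻²] / [m²] = kg·m⁻¹·s⁻²
Only (b) matches kg·s⁻².

(b)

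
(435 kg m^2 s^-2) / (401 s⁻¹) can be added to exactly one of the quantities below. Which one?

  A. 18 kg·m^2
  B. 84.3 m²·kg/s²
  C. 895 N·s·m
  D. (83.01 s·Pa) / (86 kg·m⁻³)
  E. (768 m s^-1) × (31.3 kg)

C.

Reference: [kg·m²·s⁻²] / [s⁻¹] = kg·m²·s⁻¹.
Each option:
  A. kg·m²
  B. kg·m²·s⁻²
  C. N·m·s = kg·m·s⁻²·m·s = kg·m²·s⁻¹  ← same
  D. [kg·m⁻¹·s⁻¹] / [kg·m⁻³] = m²·s⁻¹
  E. [m·s⁻¹] · [kg] = kg·m·s⁻¹
Only C. matches kg·m²·s⁻¹.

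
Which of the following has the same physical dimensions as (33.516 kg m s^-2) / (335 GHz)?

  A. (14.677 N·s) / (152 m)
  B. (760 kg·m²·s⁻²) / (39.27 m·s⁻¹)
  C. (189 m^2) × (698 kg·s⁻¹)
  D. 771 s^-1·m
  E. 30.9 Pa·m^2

Reference: [kg·m·s⁻²] / [s⁻¹] = kg·m·s⁻¹.
Each option:
  A. [kg·m·s⁻¹] / [m] = kg·s⁻¹
  B. [kg·m²·s⁻²] / [m·s⁻¹] = kg·m·s⁻¹  ← same
  C. [m²] · [kg·s⁻¹] = kg·m²·s⁻¹
  D. m·s⁻¹
  E. Pa·m² = N·m⁻²·m² = kg·m·s⁻²
Only B. matches kg·m·s⁻¹.

B.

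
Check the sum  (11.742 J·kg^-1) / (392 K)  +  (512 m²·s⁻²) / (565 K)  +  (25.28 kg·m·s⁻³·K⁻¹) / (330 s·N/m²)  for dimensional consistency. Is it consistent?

Dimensions:
  (11.742 J·kg^-1) / (392 K):  [m²·s⁻²] / [K] = m²·s⁻²·K⁻¹
  (512 m²·s⁻²) / (565 K):  [m²·s⁻²] / [K] = m²·s⁻²·K⁻¹
  (25.28 kg·m·s⁻³·K⁻¹) / (330 s·N/m²):  [kg·m·s⁻³·K⁻¹] / [kg·m⁻¹·s⁻¹] = m²·s⁻²·K⁻¹
Every term reduces to m²·s⁻²·K⁻¹.

Yes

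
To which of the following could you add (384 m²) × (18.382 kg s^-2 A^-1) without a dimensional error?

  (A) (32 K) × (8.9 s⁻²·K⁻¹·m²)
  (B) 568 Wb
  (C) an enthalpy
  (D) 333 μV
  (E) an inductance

Reference: [m²] · [kg·s⁻²·A⁻¹] = kg·m²·s⁻²·A⁻¹.
Each option:
  (A) [K] · [m²·s⁻²·K⁻¹] = m²·s⁻²
  (B) Wb = V·s = kg·m²·s⁻²·A⁻¹  ← same
  (C) [enthalpy] = kg·m²·s⁻²
  (D) V = J·C⁻¹ = kg·m²·s⁻³·A⁻¹
  (E) [inductance] = kg·m²·s⁻²·A⁻²
Only (B) matches kg·m²·s⁻²·A⁻¹.

(B)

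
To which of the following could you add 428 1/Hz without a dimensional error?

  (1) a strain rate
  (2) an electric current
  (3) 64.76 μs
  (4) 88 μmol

(3)

Reference: Hz⁻¹ = (s⁻¹)⁻¹ = s.
Each option:
  (1) [strain rate] = s⁻¹
  (2) [electric current] = A
  (3) s  ← same
  (4) mol
Only (3) matches s.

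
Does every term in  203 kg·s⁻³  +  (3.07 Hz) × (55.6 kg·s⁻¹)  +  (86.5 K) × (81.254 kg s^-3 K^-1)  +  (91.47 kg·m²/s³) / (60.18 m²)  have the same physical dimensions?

No

Dimensions:
  203 kg·s⁻³:  kg·s⁻³
  (3.07 Hz) × (55.6 kg·s⁻¹):  [s⁻¹] · [kg·s⁻¹] = kg·s⁻²
  (86.5 K) × (81.254 kg s^-3 K^-1):  [K] · [kg·s⁻³·K⁻¹] = kg·s⁻³
  (91.47 kg·m²/s³) / (60.18 m²):  [kg·m²·s⁻³] / [m²] = kg·s⁻³
The terms do not share a single dimension (kg·s⁻² vs kg·s⁻³).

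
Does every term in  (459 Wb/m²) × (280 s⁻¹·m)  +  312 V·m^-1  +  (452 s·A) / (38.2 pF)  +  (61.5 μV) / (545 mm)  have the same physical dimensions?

No

Expand each in SI base units:
  (459 Wb/m²) × (280 s⁻¹·m):  [kg·s⁻²·A⁻¹] · [m·s⁻¹] = kg·m·s⁻³·A⁻¹
  312 V·m^-1:  V·m⁻¹ = J·C⁻¹·m⁻¹ = kg·m·s⁻³·A⁻¹
  (452 s·A) / (38.2 pF):  [s·A] / [kg⁻¹·m⁻²·s⁴·A²] = kg·m²·s⁻³·A⁻¹
  (61.5 μV) / (545 mm):  [kg·m²·s⁻³·A⁻¹] / [m] = kg·m·s⁻³·A⁻¹
The terms do not share a single dimension (kg·m²·s⁻³·A⁻¹ vs kg·m·s⁻³·A⁻¹).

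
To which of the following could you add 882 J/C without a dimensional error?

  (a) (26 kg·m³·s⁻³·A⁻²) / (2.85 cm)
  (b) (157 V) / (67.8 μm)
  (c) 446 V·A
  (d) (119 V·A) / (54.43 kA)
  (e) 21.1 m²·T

Reference: J·C⁻¹ = N·m·(s·A)⁻¹ = kg·m²·s⁻³·A⁻¹.
Each option:
  (a) [kg·m³·s⁻³·A⁻²] / [m] = kg·m²·s⁻³·A⁻²
  (b) [kg·m²·s⁻³·A⁻¹] / [m] = kg·m·s⁻³·A⁻¹
  (c) V·A = J·C⁻¹·A = kg·m²·s⁻³
  (d) [kg·m²·s⁻³] / [A] = kg·m²·s⁻³·A⁻¹  ← same
  (e) T·m² = Wb·m⁻²·m² = kg·m²·s⁻²·A⁻¹
Only (d) matches kg·m²·s⁻³·A⁻¹.

(d)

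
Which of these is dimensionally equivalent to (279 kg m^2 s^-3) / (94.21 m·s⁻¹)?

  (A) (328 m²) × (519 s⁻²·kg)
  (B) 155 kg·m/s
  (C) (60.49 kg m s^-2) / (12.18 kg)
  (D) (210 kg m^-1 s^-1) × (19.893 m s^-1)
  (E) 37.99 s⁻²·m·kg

Reference: [kg·m²·s⁻³] / [m·s⁻¹] = kg·m·s⁻².
Each option:
  (A) [m²] · [kg·s⁻²] = kg·m²·s⁻²
  (B) kg·m·s⁻¹
  (C) [kg·m·s⁻²] / [kg] = m·s⁻²
  (D) [kg·m⁻¹·s⁻¹] · [m·s⁻¹] = kg·s⁻²
  (E) kg·m·s⁻²  ← same
Only (E) matches kg·m·s⁻².

(E)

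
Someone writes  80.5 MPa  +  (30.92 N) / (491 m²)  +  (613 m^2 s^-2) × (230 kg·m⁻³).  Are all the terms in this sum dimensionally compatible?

Dimensions:
  80.5 MPa:  Pa = N·m⁻² = kg·m⁻¹·s⁻²
  (30.92 N) / (491 m²):  [kg·m·s⁻²] / [m²] = kg·m⁻¹·s⁻²
  (613 m^2 s^-2) × (230 kg·m⁻³):  [m²·s⁻²] · [kg·m⁻³] = kg·m⁻¹·s⁻²
Every term reduces to kg·m⁻¹·s⁻².

Yes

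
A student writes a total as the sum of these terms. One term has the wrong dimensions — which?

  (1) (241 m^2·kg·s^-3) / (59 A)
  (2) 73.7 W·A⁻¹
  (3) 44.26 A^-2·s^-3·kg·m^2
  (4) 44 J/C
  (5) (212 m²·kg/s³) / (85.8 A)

Expand each in SI base units:
  (1) [kg·m²·s⁻³] / [A] = kg·m²·s⁻³·A⁻¹
  (2) W·A⁻¹ = J·s⁻¹·A⁻¹ = kg·m²·s⁻³·A⁻¹
  (3) kg·m²·s⁻³·A⁻²
  (4) J·C⁻¹ = N·m·(s·A)⁻¹ = kg·m²·s⁻³·A⁻¹
  (5) [kg·m²·s⁻³] / [A] = kg·m²·s⁻³·A⁻¹
All reduce to kg·m²·s⁻³·A⁻¹ except (3), which is kg·m²·s⁻³·A⁻².

(3)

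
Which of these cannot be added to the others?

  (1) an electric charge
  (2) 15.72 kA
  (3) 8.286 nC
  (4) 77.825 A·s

(2)

Reduce each to base SI dimensions:
  (1) [electric charge] = s·A
  (2) A
  (3) C = s·A
  (4) A·s = s·A
All reduce to s·A except (2), which is A.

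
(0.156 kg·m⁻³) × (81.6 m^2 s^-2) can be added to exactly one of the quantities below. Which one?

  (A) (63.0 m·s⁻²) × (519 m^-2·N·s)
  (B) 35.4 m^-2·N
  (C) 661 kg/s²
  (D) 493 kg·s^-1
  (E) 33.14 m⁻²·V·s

(B)

Reference: [kg·m⁻³] · [m²·s⁻²] = kg·m⁻¹·s⁻².
Each option:
  (A) [m·s⁻²] · [kg·m⁻¹·s⁻¹] = kg·s⁻³
  (B) N·m⁻² = kg·m·s⁻²·m⁻² = kg·m⁻¹·s⁻²  ← same
  (C) kg·s⁻²
  (D) kg·s⁻¹
  (E) V·s·m⁻² = J·C⁻¹·s·m⁻² = kg·s⁻²·A⁻¹
Only (B) matches kg·m⁻¹·s⁻².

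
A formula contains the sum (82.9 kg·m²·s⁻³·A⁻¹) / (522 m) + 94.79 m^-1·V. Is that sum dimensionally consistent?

Expand each in SI base units:
  (82.9 kg·m²·s⁻³·A⁻¹) / (522 m):  [kg·m²·s⁻³·A⁻¹] / [m] = kg·m·s⁻³·A⁻¹
  94.79 m^-1·V:  V·m⁻¹ = J·C⁻¹·m⁻¹ = kg·m·s⁻³·A⁻¹
Both are kg·m·s⁻³·A⁻¹, so they have the same dimensions and can be added.

Yes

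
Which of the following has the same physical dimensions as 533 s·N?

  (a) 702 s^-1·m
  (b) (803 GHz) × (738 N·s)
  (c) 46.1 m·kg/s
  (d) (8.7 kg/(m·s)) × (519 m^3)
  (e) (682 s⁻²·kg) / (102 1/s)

(c)

Reference: N·s = kg·m·s⁻²·s = kg·m·s⁻¹.
Each option:
  (a) m·s⁻¹
  (b) [s⁻¹] · [kg·m·s⁻¹] = kg·m·s⁻²
  (c) kg·m·s⁻¹  ← same
  (d) [kg·m⁻¹·s⁻¹] · [m³] = kg·m²·s⁻¹
  (e) [kg·s⁻²] / [s⁻¹] = kg·s⁻¹
Only (c) matches kg·m·s⁻¹.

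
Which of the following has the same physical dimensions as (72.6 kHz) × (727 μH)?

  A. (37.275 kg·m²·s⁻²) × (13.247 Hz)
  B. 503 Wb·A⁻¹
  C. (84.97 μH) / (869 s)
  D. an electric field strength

Reference: [s⁻¹] · [kg·m²·s⁻²·A⁻²] = kg·m²·s⁻³·A⁻².
Each option:
  A. [kg·m²·s⁻²] · [s⁻¹] = kg·m²·s⁻³
  B. Wb·A⁻¹ = V·s·A⁻¹ = kg·m²·s⁻²·A⁻²
  C. [kg·m²·s⁻²·A⁻²] / [s] = kg·m²·s⁻³·A⁻²  ← same
  D. [electric field strength] = kg·m·s⁻³·A⁻¹
Only C. matches kg·m²·s⁻³·A⁻².

C.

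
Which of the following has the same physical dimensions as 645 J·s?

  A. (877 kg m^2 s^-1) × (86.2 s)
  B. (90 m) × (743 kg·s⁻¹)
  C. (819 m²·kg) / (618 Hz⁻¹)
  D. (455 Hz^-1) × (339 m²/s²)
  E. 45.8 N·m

C.

Reference: J·s = N·m·s = kg·m²·s⁻¹.
Each option:
  A. [kg·m²·s⁻¹] · [s] = kg·m²
  B. [m] · [kg·s⁻¹] = kg·m·s⁻¹
  C. [kg·m²] / [s] = kg·m²·s⁻¹  ← same
  D. [s] · [m²·s⁻²] = m²·s⁻¹
  E. N·m = kg·m·s⁻²·m = kg·m²·s⁻²
Only C. matches kg·m²·s⁻¹.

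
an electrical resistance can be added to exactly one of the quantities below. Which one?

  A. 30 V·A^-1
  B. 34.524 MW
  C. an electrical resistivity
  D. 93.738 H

A.

Reference: [electrical resistance] = kg·m²·s⁻³·A⁻².
Each option:
  A. V·A⁻¹ = J·C⁻¹·A⁻¹ = kg·m²·s⁻³·A⁻²  ← same
  B. W = J·s⁻¹ = kg·m²·s⁻³
  C. [electrical resistivity] = kg·m³·s⁻³·A⁻²
  D. H = V·s·A⁻¹ = kg·m²·s⁻²·A⁻²
Only A. matches kg·m²·s⁻³·A⁻².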